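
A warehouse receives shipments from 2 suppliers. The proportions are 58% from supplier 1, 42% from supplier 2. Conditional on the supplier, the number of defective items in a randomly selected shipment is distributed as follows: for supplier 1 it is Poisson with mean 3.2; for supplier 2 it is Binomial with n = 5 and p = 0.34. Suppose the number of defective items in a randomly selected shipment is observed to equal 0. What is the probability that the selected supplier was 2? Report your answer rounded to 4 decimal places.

0.6899

Likelihoods P(X=0 | ·): 1: 0.0407622; 2: 0.125233.
Posterior ∝ prior × likelihood. Numerator for 2: 0.42·0.125233 = 0.052598.
Normalizing constant: 0.58·0.0407622 + 0.42·0.125233 = 0.07624.
P(2 | observation) = 0.052598 / 0.07624 = 0.689899.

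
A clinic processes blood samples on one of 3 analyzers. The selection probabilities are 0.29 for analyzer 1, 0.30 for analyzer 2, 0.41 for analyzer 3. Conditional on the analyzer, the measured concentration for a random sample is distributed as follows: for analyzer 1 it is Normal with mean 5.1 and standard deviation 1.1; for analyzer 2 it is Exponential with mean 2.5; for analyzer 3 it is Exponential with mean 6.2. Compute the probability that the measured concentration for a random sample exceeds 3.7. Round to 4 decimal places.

Conditional on each analyzer, P(X > 3.7): 1: 0.898443; 2: 0.227638; 3: 0.550585.
By total probability, P(X > 3.7) = 0.29·0.898443 + 0.3·0.227638 + 0.41·0.550585 = 0.554579.

0.5546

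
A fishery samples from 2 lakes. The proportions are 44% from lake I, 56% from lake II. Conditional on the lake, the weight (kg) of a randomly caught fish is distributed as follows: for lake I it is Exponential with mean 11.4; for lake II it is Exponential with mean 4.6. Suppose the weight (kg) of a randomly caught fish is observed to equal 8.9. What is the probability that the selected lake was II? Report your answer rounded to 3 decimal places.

Likelihoods f(8.9 | ·): I: 0.0401828; II: 0.0314034.
Posterior ∝ prior × likelihood. Numerator for II: 0.56·0.0314034 = 0.0175859.
Normalizing constant: 0.44·0.0401828 + 0.56·0.0314034 = 0.0352664.
P(II | observation) = 0.0175859 / 0.0352664 = 0.49866.

0.499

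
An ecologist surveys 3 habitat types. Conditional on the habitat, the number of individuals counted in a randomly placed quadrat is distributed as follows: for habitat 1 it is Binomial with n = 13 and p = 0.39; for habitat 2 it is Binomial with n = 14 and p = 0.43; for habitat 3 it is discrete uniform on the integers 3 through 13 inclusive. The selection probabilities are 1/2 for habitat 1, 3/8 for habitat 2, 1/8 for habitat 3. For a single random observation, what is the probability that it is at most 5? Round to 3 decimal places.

Conditional on each habitat, P(X ≤ 5): 1: 0.603763; 2: 0.394757; 3: 0.272727.
By total probability, P(X ≤ 5) = 0.5·0.603763 + 0.375·0.394757 + 0.125·0.272727 = 0.484006.

0.484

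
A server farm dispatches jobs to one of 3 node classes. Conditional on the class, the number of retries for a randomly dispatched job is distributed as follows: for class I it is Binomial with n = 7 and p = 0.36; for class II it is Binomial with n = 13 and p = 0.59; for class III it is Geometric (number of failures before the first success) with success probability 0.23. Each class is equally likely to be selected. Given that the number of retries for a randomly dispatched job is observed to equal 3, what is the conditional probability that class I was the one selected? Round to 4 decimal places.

0.7082

Likelihoods P(X=3 | ·): I: 0.273965; II: 0.00788425; III: 0.105003.
Posterior ∝ prior × likelihood. Numerator for I: 0.333333·0.273965 = 0.0913217.
Normalizing constant: 0.333333·0.273965 + 0.333333·0.00788425 + 0.333333·0.105003 = 0.128951.
P(I | observation) = 0.0913217 / 0.128951 = 0.708191.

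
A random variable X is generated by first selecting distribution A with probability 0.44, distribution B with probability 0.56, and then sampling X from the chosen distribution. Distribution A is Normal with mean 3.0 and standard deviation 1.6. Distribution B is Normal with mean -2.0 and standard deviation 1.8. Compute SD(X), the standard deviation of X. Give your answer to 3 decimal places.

Per component, A: μ=3, E[X²]=11.56; B: μ=-2, E[X²]=7.24.
E[X] = 0.44·3 + 0.56·-2 = 0.2.
E[X²] = 0.44·11.56 + 0.56·7.24 = 9.1408.
Var(X) = E[X²] − (E[X])² = 9.1408 − 0.04 = 9.1008.
SD(X) = √9.1008 = 3.01675.

3.017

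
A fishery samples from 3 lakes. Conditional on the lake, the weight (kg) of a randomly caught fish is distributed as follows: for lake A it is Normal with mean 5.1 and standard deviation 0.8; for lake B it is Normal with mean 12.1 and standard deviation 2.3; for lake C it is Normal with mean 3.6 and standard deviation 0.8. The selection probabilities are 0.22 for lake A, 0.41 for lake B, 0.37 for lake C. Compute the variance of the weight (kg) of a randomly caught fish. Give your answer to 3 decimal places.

18.110

Per component, A: μ=5.1, E[X²]=26.65; B: μ=12.1, E[X²]=151.7; C: μ=3.6, E[X²]=13.6.
E[X] = 0.22·5.1 + 0.41·12.1 + 0.37·3.6 = 7.415.
E[X²] = 0.22·26.65 + 0.41·151.7 + 0.37·13.6 = 73.092.
Var(X) = E[X²] − (E[X])² = 73.092 − 54.9822 = 18.1098.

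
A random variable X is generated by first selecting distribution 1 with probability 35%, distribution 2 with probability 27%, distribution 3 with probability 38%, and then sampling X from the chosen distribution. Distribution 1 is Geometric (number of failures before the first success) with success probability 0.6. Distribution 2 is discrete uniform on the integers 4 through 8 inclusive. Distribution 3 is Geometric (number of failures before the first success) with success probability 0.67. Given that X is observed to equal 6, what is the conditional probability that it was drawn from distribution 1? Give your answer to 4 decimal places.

Likelihoods P(X=6 | ·): 1: 0.0024576; 2: 0.2; 3: 0.000865284.
Posterior ∝ prior × likelihood. Numerator for 1: 0.35·0.0024576 = 0.00086016.
Normalizing constant: 0.35·0.0024576 + 0.27·0.2 + 0.38·0.000865284 = 0.055189.
P(1 | observation) = 0.00086016 / 0.055189 = 0.0155857.

0.0156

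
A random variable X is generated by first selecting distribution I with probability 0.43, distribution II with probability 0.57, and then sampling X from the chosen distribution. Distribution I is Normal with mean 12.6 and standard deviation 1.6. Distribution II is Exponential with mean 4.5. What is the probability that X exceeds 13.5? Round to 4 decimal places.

Conditional on each component, P(X > 13.5): I: 0.286888; II: 0.0497871.
By total probability, P(X > 13.5) = 0.43·0.286888 + 0.57·0.0497871 = 0.15174.

0.1517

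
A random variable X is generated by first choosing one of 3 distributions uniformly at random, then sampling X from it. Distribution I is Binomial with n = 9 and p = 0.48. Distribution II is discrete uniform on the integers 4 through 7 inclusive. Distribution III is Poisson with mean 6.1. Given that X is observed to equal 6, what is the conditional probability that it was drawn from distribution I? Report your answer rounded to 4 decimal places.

Likelihoods P(X=6 | ·): I: 0.144456; II: 0.25; III: 0.160491.
Posterior ∝ prior × likelihood. Numerator for I: 0.333333·0.144456 = 0.0481521.
Normalizing constant: 0.333333·0.144456 + 0.333333·0.25 + 0.333333·0.160491 = 0.184982.
P(I | observation) = 0.0481521 / 0.184982 = 0.260307.

0.2603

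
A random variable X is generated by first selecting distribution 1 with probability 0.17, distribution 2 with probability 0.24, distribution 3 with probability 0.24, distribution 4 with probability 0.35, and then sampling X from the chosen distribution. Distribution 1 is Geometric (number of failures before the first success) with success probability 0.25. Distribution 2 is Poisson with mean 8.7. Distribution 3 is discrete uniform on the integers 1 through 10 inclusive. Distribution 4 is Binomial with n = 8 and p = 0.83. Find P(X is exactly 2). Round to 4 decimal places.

Conditional on each component, P(X = 2): 1: 0.140625; 2: 0.00630444; 3: 0.1; 4: 0.000465594.
By total probability, P(X = 2) = 0.17·0.140625 + 0.24·0.00630444 + 0.24·0.1 + 0.35·0.000465594 = 0.0495823.

0.0496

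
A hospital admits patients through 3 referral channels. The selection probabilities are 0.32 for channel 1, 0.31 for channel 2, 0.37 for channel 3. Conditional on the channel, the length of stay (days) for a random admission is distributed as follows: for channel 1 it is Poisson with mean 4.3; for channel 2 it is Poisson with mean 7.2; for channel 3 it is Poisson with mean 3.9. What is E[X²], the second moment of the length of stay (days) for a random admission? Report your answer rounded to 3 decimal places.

32.666

For each component E[X²] = Var + (mean)², giving 1: 22.79; 2: 59.04; 3: 19.11.
Overall E[X²] = 0.32·22.79 + 0.31·59.04 + 0.37·19.11 = 32.6659.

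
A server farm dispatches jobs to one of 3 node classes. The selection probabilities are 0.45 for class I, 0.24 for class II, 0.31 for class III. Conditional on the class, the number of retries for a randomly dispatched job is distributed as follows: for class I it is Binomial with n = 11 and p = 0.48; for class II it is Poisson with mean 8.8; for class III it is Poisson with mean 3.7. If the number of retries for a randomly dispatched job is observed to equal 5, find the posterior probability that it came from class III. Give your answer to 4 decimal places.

Likelihoods P(X=5 | ·): I: 0.232738; II: 0.0662889; III: 0.142869.
Posterior ∝ prior × likelihood. Numerator for III: 0.31·0.142869 = 0.0442894.
Normalizing constant: 0.45·0.232738 + 0.24·0.0662889 + 0.31·0.142869 = 0.164931.
P(III | observation) = 0.0442894 / 0.164931 = 0.268533.

0.2685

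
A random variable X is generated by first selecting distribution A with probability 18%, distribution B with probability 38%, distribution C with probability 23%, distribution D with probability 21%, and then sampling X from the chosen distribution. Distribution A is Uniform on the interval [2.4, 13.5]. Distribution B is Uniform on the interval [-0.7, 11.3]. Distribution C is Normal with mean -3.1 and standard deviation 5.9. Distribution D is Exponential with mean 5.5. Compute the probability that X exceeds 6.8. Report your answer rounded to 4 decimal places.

Conditional on each component, P(X > 6.8): A: 0.603604; B: 0.375; C: 0.0466769; D: 0.290438.
By total probability, P(X > 6.8) = 0.18·0.603604 + 0.38·0.375 + 0.23·0.0466769 + 0.21·0.290438 = 0.322876.

0.3229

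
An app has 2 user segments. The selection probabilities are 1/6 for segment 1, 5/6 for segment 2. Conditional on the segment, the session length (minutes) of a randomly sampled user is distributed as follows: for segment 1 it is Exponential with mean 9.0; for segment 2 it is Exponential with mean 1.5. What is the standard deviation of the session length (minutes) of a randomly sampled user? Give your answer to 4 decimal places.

4.8153

Per component, 1: μ=9, E[X²]=162; 2: μ=1.5, E[X²]=4.5.
E[X] = 0.166667·9 + 0.833333·1.5 = 2.75.
E[X²] = 0.166667·162 + 0.833333·4.5 = 30.75.
Var(X) = E[X²] − (E[X])² = 30.75 − 7.5625 = 23.1875.
SD(X) = √23.1875 = 4.81534.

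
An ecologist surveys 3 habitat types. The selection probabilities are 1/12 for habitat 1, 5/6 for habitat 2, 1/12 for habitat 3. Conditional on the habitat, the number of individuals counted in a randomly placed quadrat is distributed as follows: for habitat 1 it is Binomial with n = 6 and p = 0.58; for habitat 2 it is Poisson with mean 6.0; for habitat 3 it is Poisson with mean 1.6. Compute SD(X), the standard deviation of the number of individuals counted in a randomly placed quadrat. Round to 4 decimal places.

Per component, 1: μ=3.48, E[X²]=13.572; 2: μ=6, E[X²]=42; 3: μ=1.6, E[X²]=4.16.
E[X] = 0.0833333·3.48 + 0.833333·6 + 0.0833333·1.6 = 5.42333.
E[X²] = 0.0833333·13.572 + 0.833333·42 + 0.0833333·4.16 = 36.4777.
Var(X) = E[X²] − (E[X])² = 36.4777 − 29.4125 = 7.06512.
SD(X) = √7.06512 = 2.65803.

2.6580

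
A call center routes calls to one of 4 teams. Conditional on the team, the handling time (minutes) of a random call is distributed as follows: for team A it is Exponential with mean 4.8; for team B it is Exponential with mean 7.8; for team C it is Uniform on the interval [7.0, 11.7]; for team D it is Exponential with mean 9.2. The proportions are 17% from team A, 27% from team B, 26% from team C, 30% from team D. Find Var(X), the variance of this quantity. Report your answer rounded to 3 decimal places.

48.859

Per component, A: μ=4.8, E[X²]=46.08; B: μ=7.8, E[X²]=121.68; C: μ=9.35, E[X²]=89.2633; D: μ=9.2, E[X²]=169.28.
E[X] = 0.17·4.8 + 0.27·7.8 + 0.26·9.35 + 0.3·9.2 = 8.113.
E[X²] = 0.17·46.08 + 0.27·121.68 + 0.26·89.2633 + 0.3·169.28 = 114.68.
Var(X) = E[X²] − (E[X])² = 114.68 − 65.8208 = 48.8589.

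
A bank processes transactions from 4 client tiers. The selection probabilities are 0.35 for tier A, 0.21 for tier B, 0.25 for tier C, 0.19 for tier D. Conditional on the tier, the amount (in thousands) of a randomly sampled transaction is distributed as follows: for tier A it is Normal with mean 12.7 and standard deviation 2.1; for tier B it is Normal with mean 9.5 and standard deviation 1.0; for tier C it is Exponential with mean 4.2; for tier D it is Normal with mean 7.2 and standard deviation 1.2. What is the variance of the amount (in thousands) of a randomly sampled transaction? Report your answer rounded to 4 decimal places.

Per component, A: μ=12.7, E[X²]=165.7; B: μ=9.5, E[X²]=91.25; C: μ=4.2, E[X²]=35.28; D: μ=7.2, E[X²]=53.28.
E[X] = 0.35·12.7 + 0.21·9.5 + 0.25·4.2 + 0.19·7.2 = 8.858.
E[X²] = 0.35·165.7 + 0.21·91.25 + 0.25·35.28 + 0.19·53.28 = 96.1007.
Var(X) = E[X²] − (E[X])² = 96.1007 − 78.4642 = 17.6365.

17.6365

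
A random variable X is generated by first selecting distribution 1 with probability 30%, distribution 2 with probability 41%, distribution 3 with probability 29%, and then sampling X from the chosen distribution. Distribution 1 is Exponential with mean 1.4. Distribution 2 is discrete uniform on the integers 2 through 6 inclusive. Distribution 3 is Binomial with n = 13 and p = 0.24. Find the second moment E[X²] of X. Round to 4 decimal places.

12.0666

For each component E[X²] = Var + (mean)², giving 1: 3.92; 2: 18; 3: 12.1056.
Overall E[X²] = 0.3·3.92 + 0.41·18 + 0.29·12.1056 = 12.0666.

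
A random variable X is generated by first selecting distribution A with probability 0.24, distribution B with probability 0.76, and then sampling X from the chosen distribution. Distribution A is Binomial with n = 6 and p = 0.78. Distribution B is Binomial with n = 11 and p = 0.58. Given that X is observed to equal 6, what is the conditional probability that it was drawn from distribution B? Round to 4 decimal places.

Likelihoods P(X=6 | ·): A: 0.2252; B: 0.229856.
Posterior ∝ prior × likelihood. Numerator for B: 0.76·0.229856 = 0.174691.
Normalizing constant: 0.24·0.2252 + 0.76·0.229856 = 0.228739.
P(B | observation) = 0.174691 / 0.228739 = 0.763713.

0.7637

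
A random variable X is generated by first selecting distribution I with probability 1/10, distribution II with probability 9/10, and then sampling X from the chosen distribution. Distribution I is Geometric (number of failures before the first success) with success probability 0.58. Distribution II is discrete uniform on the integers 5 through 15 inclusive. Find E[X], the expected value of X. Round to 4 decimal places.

Component means — I: 0.724138; II: 10.
E[X] = 0.1·0.724138 + 0.9·10 = 9.07241.

9.0724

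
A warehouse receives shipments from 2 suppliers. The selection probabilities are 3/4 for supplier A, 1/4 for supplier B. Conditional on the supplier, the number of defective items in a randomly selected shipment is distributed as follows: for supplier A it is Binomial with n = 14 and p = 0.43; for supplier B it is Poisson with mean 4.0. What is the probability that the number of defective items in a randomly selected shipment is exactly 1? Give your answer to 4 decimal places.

0.0213

Conditional on each supplier, P(X = 1): A: 0.00403617; B: 0.0732626.
By total probability, P(X = 1) = 0.75·0.00403617 + 0.25·0.0732626 = 0.0213428.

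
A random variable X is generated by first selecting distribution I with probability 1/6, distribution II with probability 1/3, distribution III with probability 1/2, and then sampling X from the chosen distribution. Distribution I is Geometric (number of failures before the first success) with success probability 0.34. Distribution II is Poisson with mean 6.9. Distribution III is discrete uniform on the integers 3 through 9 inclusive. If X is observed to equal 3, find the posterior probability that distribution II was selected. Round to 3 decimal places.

0.173

Likelihoods P(X=3 | ·): I: 0.0977486; II: 0.0551778; III: 0.142857.
Posterior ∝ prior × likelihood. Numerator for II: 0.333333·0.0551778 = 0.0183926.
Normalizing constant: 0.166667·0.0977486 + 0.333333·0.0551778 + 0.5·0.142857 = 0.106113.
P(II | observation) = 0.0183926 / 0.106113 = 0.173331.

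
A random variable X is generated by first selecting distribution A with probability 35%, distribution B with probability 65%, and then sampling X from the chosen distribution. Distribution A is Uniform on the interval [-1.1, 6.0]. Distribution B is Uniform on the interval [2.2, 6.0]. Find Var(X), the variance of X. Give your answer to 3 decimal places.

Per component, A: μ=2.45, E[X²]=10.2033; B: μ=4.1, E[X²]=18.0133.
E[X] = 0.35·2.45 + 0.65·4.1 = 3.5225.
E[X²] = 0.35·10.2033 + 0.65·18.0133 = 15.2798.
Var(X) = E[X²] − (E[X])² = 15.2798 − 12.408 = 2.87183.

2.872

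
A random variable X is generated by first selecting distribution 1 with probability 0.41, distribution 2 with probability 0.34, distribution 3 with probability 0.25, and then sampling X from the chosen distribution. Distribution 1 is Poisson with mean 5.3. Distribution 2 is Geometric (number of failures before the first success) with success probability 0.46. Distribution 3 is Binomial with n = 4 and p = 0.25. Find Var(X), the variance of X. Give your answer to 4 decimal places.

Per component, 1: μ=5.3, E[X²]=33.39; 2: μ=1.17391, E[X²]=3.93006; 3: μ=1, E[X²]=1.75.
E[X] = 0.41·5.3 + 0.34·1.17391 + 0.25·1 = 2.82213.
E[X²] = 0.41·33.39 + 0.34·3.93006 + 0.25·1.75 = 15.4636.
Var(X) = E[X²] − (E[X])² = 15.4636 − 7.96442 = 7.4992.

7.4992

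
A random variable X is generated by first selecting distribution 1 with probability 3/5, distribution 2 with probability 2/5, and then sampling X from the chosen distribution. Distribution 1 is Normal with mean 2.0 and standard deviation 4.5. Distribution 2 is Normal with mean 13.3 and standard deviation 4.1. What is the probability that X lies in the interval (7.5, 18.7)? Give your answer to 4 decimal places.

Conditional on each component, P(7.5 < X < 18.7): 1: 0.110709; 2: 0.827505.
By total probability, P(7.5 < X < 18.7) = 0.6·0.110709 + 0.4·0.827505 = 0.397427.

0.3974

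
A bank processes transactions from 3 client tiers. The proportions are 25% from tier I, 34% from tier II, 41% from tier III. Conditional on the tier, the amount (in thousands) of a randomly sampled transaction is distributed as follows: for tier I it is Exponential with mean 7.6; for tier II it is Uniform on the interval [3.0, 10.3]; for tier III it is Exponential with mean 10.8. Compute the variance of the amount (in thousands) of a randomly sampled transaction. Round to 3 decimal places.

67.299

Per component, I: μ=7.6, E[X²]=115.52; II: μ=6.65, E[X²]=48.6633; III: μ=10.8, E[X²]=233.28.
E[X] = 0.25·7.6 + 0.34·6.65 + 0.41·10.8 = 8.589.
E[X²] = 0.25·115.52 + 0.34·48.6633 + 0.41·233.28 = 141.07.
Var(X) = E[X²] − (E[X])² = 141.07 − 73.7709 = 67.2994.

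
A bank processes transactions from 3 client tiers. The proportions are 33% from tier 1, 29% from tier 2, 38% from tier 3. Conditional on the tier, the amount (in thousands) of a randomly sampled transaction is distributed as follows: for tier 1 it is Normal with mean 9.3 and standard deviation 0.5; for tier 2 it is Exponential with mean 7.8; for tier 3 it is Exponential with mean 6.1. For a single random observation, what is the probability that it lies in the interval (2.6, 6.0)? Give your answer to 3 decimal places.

0.179

Conditional on each tier, P(2.6 < X < 6.0): 1: 2.05579e-11; 2: 0.253162; 3: 0.279007.
By total probability, P(2.6 < X < 6.0) = 0.33·2.05579e-11 + 0.29·0.253162 + 0.38·0.279007 = 0.179439.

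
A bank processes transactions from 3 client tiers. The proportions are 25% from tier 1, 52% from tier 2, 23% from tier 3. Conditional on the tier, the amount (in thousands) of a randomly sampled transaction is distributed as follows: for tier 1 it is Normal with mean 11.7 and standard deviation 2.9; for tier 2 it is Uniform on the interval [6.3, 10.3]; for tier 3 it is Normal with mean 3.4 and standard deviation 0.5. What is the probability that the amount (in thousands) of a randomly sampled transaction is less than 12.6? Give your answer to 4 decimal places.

Conditional on each tier, P(X < 12.6): 1: 0.621851; 2: 1; 3: 1.
By total probability, P(X < 12.6) = 0.25·0.621851 + 0.52·1 + 0.23·1 = 0.905463.

0.9055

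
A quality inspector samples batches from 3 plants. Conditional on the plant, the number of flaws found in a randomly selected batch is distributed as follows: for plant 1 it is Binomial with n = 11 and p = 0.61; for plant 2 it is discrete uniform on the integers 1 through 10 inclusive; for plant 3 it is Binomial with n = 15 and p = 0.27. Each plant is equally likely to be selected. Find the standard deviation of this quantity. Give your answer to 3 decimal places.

2.406

Per component, 1: μ=6.71, E[X²]=47.641; 2: μ=5.5, E[X²]=38.5; 3: μ=4.05, E[X²]=19.359.
E[X] = 0.333333·6.71 + 0.333333·5.5 + 0.333333·4.05 = 5.42.
E[X²] = 0.333333·47.641 + 0.333333·38.5 + 0.333333·19.359 = 35.1667.
Var(X) = E[X²] − (E[X])² = 35.1667 − 29.3764 = 5.79027.
SD(X) = √5.79027 = 2.4063.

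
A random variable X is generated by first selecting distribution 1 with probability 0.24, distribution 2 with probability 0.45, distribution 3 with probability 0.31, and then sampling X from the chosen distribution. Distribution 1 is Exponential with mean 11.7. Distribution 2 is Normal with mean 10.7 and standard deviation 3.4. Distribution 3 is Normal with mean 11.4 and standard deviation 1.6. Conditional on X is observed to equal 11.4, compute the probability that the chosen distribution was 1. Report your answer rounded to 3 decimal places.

0.057

Likelihoods f(11.4 | ·): 1: 0.0322593; 2: 0.114875; 3: 0.249339.
Posterior ∝ prior × likelihood. Numerator for 1: 0.24·0.0322593 = 0.00774224.
Normalizing constant: 0.24·0.0322593 + 0.45·0.114875 + 0.31·0.249339 = 0.136731.
P(1 | observation) = 0.00774224 / 0.136731 = 0.0566238.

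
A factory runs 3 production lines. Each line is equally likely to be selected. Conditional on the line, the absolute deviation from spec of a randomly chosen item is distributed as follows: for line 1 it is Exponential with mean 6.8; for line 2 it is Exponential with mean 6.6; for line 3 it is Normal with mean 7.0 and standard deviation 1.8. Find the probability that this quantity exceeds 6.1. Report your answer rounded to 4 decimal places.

Conditional on each line, P(X > 6.1): 1: 0.407767; 2: 0.396832; 3: 0.691462.
By total probability, P(X > 6.1) = 0.333333·0.407767 + 0.333333·0.396832 + 0.333333·0.691462 = 0.498687.

0.4987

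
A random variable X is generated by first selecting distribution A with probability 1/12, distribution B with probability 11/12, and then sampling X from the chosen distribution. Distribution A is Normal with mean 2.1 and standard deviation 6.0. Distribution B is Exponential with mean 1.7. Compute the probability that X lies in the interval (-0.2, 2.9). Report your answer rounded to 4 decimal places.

Conditional on each component, P(-0.2 < X < 2.9): A: 0.202299; B: 0.818388.
By total probability, P(-0.2 < X < 2.9) = 0.0833333·0.202299 + 0.916667·0.818388 = 0.767047.

0.7670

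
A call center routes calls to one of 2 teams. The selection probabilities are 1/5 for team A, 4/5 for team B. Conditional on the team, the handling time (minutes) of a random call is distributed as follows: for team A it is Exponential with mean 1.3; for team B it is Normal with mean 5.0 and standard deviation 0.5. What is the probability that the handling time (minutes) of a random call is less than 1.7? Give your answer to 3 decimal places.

0.146

Conditional on each team, P(X < 1.7): A: 0.729557; B: 2.05579e-11.
By total probability, P(X < 1.7) = 0.2·0.729557 + 0.8·2.05579e-11 = 0.145911.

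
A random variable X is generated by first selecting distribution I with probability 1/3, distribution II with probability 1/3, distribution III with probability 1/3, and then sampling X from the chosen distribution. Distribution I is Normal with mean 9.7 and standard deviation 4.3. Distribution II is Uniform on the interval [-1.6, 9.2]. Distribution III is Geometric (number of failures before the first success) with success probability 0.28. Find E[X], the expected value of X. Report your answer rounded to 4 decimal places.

Component means — I: 9.7; II: 3.8; III: 2.57143.
E[X] = 0.333333·9.7 + 0.333333·3.8 + 0.333333·2.57143 = 5.35714.

5.3571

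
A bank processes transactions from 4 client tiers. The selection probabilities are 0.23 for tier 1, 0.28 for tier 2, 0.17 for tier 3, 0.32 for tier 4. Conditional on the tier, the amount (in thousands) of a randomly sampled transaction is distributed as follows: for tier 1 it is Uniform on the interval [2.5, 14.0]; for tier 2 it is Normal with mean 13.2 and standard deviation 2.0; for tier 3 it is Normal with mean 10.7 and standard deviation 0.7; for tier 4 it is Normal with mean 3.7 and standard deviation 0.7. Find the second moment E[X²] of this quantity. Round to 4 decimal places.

92.1806

For each component E[X²] = Var + (mean)², giving 1: 79.0833; 2: 178.24; 3: 114.98; 4: 14.18.
Overall E[X²] = 0.23·79.0833 + 0.28·178.24 + 0.17·114.98 + 0.32·14.18 = 92.1806.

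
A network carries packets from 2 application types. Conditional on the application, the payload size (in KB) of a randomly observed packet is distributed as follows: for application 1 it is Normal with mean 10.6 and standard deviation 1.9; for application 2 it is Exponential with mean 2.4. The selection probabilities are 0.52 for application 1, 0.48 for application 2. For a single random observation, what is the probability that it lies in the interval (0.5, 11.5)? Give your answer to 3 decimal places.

0.740

Conditional on each application, P(0.5 < X < 11.5): 1: 0.682137; 2: 0.803638.
By total probability, P(0.5 < X < 11.5) = 0.52·0.682137 + 0.48·0.803638 = 0.740458.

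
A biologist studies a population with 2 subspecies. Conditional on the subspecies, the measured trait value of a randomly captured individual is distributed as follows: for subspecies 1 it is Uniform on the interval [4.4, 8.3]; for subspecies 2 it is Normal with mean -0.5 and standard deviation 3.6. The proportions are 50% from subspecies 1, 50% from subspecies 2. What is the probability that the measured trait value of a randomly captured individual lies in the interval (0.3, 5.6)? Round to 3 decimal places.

Conditional on each subspecies, P(0.3 < X < 5.6): 1: 0.307692; 2: 0.36698.
By total probability, P(0.3 < X < 5.6) = 0.5·0.307692 + 0.5·0.36698 = 0.337336.

0.337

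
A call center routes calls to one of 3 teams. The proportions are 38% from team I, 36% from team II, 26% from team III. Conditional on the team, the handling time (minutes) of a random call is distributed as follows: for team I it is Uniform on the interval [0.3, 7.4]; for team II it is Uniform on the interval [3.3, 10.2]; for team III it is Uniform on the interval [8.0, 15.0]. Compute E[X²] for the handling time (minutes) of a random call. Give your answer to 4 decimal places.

60.5063

For each component E[X²] = Var + (mean)², giving I: 19.0233; II: 49.53; III: 136.333.
Overall E[X²] = 0.38·19.0233 + 0.36·49.53 + 0.26·136.333 = 60.5063.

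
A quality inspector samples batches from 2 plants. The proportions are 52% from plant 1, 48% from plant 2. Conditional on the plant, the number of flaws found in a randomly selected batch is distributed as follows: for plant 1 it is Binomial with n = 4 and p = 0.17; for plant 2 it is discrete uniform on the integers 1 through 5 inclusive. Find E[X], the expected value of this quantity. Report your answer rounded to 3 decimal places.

1.794

Component means — 1: 0.68; 2: 3.
E[X] = 0.52·0.68 + 0.48·3 = 1.7936.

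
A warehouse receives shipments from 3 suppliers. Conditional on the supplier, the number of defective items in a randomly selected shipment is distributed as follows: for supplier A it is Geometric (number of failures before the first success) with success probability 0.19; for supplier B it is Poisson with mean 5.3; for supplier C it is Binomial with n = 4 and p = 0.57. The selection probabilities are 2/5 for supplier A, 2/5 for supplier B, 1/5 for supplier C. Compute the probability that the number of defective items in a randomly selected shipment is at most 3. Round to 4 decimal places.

0.4969

Conditional on each supplier, P(X ≤ 3): A: 0.569533; B: 0.22541; C: 0.89444.
By total probability, P(X ≤ 3) = 0.4·0.569533 + 0.4·0.22541 + 0.2·0.89444 = 0.496865.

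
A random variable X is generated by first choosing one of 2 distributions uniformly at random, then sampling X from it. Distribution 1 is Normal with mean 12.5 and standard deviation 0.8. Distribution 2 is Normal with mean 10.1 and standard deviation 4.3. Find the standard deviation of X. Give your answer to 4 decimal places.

Per component, 1: μ=12.5, E[X²]=156.89; 2: μ=10.1, E[X²]=120.5.
E[X] = 0.5·12.5 + 0.5·10.1 = 11.3.
E[X²] = 0.5·156.89 + 0.5·120.5 = 138.695.
Var(X) = E[X²] − (E[X])² = 138.695 − 127.69 = 11.005.
SD(X) = √11.005 = 3.31738.

3.3174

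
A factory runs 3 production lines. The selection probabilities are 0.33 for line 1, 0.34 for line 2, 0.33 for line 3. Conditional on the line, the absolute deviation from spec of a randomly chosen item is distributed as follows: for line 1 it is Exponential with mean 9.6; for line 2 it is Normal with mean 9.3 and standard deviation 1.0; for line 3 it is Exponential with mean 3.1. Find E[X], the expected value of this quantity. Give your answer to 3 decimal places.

7.353

Component means — 1: 9.6; 2: 9.3; 3: 3.1.
E[X] = 0.33·9.6 + 0.34·9.3 + 0.33·3.1 = 7.353.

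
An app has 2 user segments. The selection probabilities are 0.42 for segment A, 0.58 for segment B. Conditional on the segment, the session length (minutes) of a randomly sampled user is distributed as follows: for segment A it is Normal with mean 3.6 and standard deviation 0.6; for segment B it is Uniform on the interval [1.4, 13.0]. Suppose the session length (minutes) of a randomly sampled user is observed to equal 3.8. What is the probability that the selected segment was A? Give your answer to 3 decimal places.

0.841

Likelihoods f(3.8 | ·): A: 0.628972; B: 0.0862069.
Posterior ∝ prior × likelihood. Numerator for A: 0.42·0.628972 = 0.264168.
Normalizing constant: 0.42·0.628972 + 0.58·0.0862069 = 0.314168.
P(A | observation) = 0.264168 / 0.314168 = 0.84085.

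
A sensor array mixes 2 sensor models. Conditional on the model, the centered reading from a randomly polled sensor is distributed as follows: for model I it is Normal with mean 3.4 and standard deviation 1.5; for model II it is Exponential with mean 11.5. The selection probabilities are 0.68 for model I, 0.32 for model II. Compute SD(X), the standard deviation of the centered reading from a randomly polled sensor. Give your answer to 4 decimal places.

Per component, I: μ=3.4, E[X²]=13.81; II: μ=11.5, E[X²]=264.5.
E[X] = 0.68·3.4 + 0.32·11.5 = 5.992.
E[X²] = 0.68·13.81 + 0.32·264.5 = 94.0308.
Var(X) = E[X²] − (E[X])² = 94.0308 − 35.9041 = 58.1267.
SD(X) = √58.1267 = 7.62409.

7.6241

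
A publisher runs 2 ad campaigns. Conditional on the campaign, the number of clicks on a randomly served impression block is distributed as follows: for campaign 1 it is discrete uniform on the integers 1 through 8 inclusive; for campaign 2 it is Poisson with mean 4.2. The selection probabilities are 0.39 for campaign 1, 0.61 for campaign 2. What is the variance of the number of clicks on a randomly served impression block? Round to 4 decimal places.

4.6309

Per component, 1: μ=4.5, E[X²]=25.5; 2: μ=4.2, E[X²]=21.84.
E[X] = 0.39·4.5 + 0.61·4.2 = 4.317.
E[X²] = 0.39·25.5 + 0.61·21.84 = 23.2674.
Var(X) = E[X²] − (E[X])² = 23.2674 − 18.6365 = 4.63091.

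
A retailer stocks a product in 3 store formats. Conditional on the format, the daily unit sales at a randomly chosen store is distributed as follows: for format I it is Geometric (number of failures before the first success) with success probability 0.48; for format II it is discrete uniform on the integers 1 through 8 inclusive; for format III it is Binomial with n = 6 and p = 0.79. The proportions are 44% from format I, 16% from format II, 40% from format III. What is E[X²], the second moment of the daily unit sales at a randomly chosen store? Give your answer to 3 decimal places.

For each component E[X²] = Var + (mean)², giving I: 3.43056; II: 25.5; III: 23.463.
Overall E[X²] = 0.44·3.43056 + 0.16·25.5 + 0.4·23.463 = 14.9746.

14.975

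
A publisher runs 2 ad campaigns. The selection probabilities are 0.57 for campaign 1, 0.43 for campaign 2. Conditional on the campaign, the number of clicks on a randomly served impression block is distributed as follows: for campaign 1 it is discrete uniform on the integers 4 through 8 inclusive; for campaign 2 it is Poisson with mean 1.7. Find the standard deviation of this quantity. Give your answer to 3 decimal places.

Per component, 1: μ=6, E[X²]=38; 2: μ=1.7, E[X²]=4.59.
E[X] = 0.57·6 + 0.43·1.7 = 4.151.
E[X²] = 0.57·38 + 0.43·4.59 = 23.6337.
Var(X) = E[X²] − (E[X])² = 23.6337 − 17.2308 = 6.4029.
SD(X) = √6.4029 = 2.5304.

2.530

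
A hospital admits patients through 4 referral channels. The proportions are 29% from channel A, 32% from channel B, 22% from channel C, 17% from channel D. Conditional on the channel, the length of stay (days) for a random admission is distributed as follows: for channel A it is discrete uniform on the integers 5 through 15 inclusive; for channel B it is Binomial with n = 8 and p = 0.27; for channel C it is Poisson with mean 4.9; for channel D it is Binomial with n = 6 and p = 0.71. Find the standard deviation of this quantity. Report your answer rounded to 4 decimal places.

Per component, A: μ=10, E[X²]=110; B: μ=2.16, E[X²]=6.2424; C: μ=4.9, E[X²]=28.91; D: μ=4.26, E[X²]=19.383.
E[X] = 0.29·10 + 0.32·2.16 + 0.22·4.9 + 0.17·4.26 = 5.3934.
E[X²] = 0.29·110 + 0.32·6.2424 + 0.22·28.91 + 0.17·19.383 = 43.5529.
Var(X) = E[X²] − (E[X])² = 43.5529 − 29.0888 = 14.4641.
SD(X) = √14.4641 = 3.80317.

3.8032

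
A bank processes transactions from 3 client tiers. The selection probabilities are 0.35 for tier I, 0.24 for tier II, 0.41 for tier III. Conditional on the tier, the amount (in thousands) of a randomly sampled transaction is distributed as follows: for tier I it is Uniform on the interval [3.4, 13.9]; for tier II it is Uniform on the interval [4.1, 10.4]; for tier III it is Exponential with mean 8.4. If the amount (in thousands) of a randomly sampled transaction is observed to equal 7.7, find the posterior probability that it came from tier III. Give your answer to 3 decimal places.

Likelihoods f(7.7 | ·): I: 0.0952381; II: 0.15873; III: 0.0476011.
Posterior ∝ prior × likelihood. Numerator for III: 0.41·0.0476011 = 0.0195165.
Normalizing constant: 0.35·0.0952381 + 0.24·0.15873 + 0.41·0.0476011 = 0.090945.
P(III | observation) = 0.0195165 / 0.090945 = 0.214596.

0.215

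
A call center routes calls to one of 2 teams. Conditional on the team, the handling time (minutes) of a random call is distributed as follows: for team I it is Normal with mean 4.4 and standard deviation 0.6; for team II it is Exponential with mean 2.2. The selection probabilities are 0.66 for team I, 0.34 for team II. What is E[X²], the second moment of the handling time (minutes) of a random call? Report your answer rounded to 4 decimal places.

16.3064

For each component E[X²] = Var + (mean)², giving I: 19.72; II: 9.68.
Overall E[X²] = 0.66·19.72 + 0.34·9.68 = 16.3064.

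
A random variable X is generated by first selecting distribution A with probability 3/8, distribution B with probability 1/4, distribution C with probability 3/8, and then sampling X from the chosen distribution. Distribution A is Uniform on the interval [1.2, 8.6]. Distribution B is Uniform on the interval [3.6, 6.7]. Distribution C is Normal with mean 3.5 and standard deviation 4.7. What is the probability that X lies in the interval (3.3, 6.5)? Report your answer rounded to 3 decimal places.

Conditional on each component, P(3.3 < X < 6.5): A: 0.432432; B: 0.935484; C: 0.255331.
By total probability, P(3.3 < X < 6.5) = 0.375·0.432432 + 0.25·0.935484 + 0.375·0.255331 = 0.491782.

0.492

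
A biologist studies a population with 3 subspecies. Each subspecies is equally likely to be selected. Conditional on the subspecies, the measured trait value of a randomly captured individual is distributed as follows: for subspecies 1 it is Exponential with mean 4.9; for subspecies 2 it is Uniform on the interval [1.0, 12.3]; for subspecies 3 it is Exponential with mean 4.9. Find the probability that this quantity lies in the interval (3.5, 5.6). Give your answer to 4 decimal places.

Conditional on each subspecies, P(3.5 < X < 5.6): 1: 0.170635; 2: 0.185841; 3: 0.170635.
By total probability, P(3.5 < X < 5.6) = 0.333333·0.170635 + 0.333333·0.185841 + 0.333333·0.170635 = 0.175704.

0.1757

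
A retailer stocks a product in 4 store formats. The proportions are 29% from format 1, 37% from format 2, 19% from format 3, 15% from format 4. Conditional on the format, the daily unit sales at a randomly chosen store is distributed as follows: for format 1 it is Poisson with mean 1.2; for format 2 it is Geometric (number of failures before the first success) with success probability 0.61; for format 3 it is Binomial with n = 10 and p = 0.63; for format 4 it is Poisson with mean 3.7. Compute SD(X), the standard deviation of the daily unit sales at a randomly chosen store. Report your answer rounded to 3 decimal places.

2.537

Per component, 1: μ=1.2, E[X²]=2.64; 2: μ=0.639344, E[X²]=1.45687; 3: μ=6.3, E[X²]=42.021; 4: μ=3.7, E[X²]=17.39.
E[X] = 0.29·1.2 + 0.37·0.639344 + 0.19·6.3 + 0.15·3.7 = 2.33656.
E[X²] = 0.29·2.64 + 0.37·1.45687 + 0.19·42.021 + 0.15·17.39 = 11.8971.
Var(X) = E[X²] − (E[X])² = 11.8971 − 5.4595 = 6.43763.
SD(X) = √6.43763 = 2.53725.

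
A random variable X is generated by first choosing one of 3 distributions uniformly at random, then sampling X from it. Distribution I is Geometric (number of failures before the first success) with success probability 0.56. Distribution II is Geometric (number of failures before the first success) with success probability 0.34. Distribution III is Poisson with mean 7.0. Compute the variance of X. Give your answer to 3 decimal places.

11.987

Per component, I: μ=0.785714, E[X²]=2.02041; II: μ=1.94118, E[X²]=9.47751; III: μ=7, E[X²]=56.
E[X] = 0.333333·0.785714 + 0.333333·1.94118 + 0.333333·7 = 3.2423.
E[X²] = 0.333333·2.02041 + 0.333333·9.47751 + 0.333333·56 = 22.4993.
Var(X) = E[X²] − (E[X])² = 22.4993 − 10.5125 = 11.9868.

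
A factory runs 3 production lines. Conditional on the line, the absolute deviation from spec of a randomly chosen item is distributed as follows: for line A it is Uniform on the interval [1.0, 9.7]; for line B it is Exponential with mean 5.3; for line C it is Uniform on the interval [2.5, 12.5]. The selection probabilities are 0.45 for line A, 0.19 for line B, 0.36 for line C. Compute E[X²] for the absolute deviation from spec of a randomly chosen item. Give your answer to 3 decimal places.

49.643

For each component E[X²] = Var + (mean)², giving A: 34.93; B: 56.18; C: 64.5833.
Overall E[X²] = 0.45·34.93 + 0.19·56.18 + 0.36·64.5833 = 49.6427.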